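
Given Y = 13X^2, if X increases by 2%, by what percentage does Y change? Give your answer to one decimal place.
4.0%

For Y = 13X^2:
If X → X(1 + 0.02)
Then Y → Y · (1 + 0.02)^2
     = Y · 1.0404

Percentage change = ((1 + 0.02)^2 − 1) × 100% ≈ 4.0%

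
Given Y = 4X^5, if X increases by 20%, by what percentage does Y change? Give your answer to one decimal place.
148.8%

For Y = 4X^5:
If X → X(1 + 0.2)
Then Y → Y · (1 + 0.2)^5
     ≈ Y · 2.4883

Percentage change = ((1 + 0.2)^5 − 1) × 100% ≈ 148.8%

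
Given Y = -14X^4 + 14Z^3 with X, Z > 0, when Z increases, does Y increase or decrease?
Y increases

Taking the partial derivative:
∂Y/∂Z = 42Z^2

∂Y/∂Z = 42Z^2 > 0 (assuming positive values)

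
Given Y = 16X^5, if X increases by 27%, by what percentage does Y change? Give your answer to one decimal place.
230.4%

For Y = 16X^5:
If X → X(1 + 0.27)
Then Y → Y · (1 + 0.27)^5
     ≈ Y · 3.3038

Percentage change = ((1 + 0.27)^5 − 1) × 100% ≈ 230.4%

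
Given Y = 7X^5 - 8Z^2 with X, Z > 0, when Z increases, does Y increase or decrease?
Y decreases

Taking the partial derivative:
∂Y/∂Z = -16Z

∂Y/∂Z = -16Z < 0 (assuming positive values)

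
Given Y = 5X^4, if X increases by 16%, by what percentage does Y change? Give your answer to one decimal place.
81.1%

For Y = 5X^4:
If X → X(1 + 0.16)
Then Y → Y · (1 + 0.16)^4
     ≈ Y · 1.8106

Percentage change = ((1 + 0.16)^4 − 1) × 100% ≈ 81.1%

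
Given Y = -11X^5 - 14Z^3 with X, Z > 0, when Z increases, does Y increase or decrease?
Y decreases

Taking the partial derivative:
∂Y/∂Z = -42Z^2

∂Y/∂Z = -42Z^2 < 0 (assuming positive values)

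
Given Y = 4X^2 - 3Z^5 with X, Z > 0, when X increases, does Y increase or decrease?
Y increases

Taking the partial derivative:
∂Y/∂X = 8X

∂Y/∂X = 8X > 0 (assuming positive values)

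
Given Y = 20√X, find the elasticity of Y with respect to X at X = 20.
Elasticity = 1/2

Elasticity = (dY/dX) · (X/Y)

dY/dX = 10/√X
At X = 20: dY/dX = √5, Y = 40·√5

Elasticity = (√5) · (20 / (40·√5)) = 1/2

Interpretation: for a small percentage change in X, the percentage change in Y is approximately 0.50 times as large.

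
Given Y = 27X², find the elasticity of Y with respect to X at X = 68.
Elasticity = 2

Elasticity = (dY/dX) · (X/Y)

dY/dX = 54·X
At X = 68: dY/dX = 3672, Y = 124848

Elasticity = 3672 · (68 / 124848) = 2

Interpretation: for a small percentage change in X, the percentage change in Y is approximately 2.00 times as large.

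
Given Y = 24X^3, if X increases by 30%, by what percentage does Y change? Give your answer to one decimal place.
119.7%

For Y = 24X^3:
If X → X(1 + 0.3)
Then Y → Y · (1 + 0.3)^3
     = Y · 2.1970

Percentage change = ((1 + 0.3)^3 − 1) × 100% = 119.7%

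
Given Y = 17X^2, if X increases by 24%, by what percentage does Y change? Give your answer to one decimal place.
53.8%

For Y = 17X^2:
If X → X(1 + 0.24)
Then Y → Y · (1 + 0.24)^2
     = Y · 1.5376

Percentage change = ((1 + 0.24)^2 − 1) × 100% ≈ 53.8%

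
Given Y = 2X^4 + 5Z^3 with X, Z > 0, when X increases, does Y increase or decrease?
Y increases

Taking the partial derivative:
∂Y/∂X = 8X^3

∂Y/∂X = 8X^3 > 0 (assuming positive values)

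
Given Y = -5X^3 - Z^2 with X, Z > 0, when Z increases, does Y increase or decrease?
Y decreases

Taking the partial derivative:
∂Y/∂Z = -2Z

∂Y/∂Z = -2Z < 0 (assuming positive values)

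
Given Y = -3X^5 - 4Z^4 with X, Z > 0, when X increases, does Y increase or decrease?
Y decreases

Taking the partial derivative:
∂Y/∂X = -15X^4

∂Y/∂X = -15X^4 < 0 (assuming positive values)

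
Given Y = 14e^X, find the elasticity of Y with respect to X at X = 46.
Elasticity = 46

Elasticity = (dY/dX) · (X/Y)

dY/dX = 14·e^X
At X = 46: dY/dX = 14·e^46, Y = 14·e^46

Elasticity = (14·e^46) · (46 / (14·e^46)) = 46

Interpretation: for a small percentage change in X, the percentage change in Y is approximately 46.00 times as large.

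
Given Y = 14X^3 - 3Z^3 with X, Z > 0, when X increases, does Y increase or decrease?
Y increases

Taking the partial derivative:
∂Y/∂X = 42X^2

∂Y/∂X = 42X^2 > 0 (assuming positive values)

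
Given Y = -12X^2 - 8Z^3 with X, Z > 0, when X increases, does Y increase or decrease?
Y decreases

Taking the partial derivative:
∂Y/∂X = -24X

∂Y/∂X = -24X < 0 (assuming positive values)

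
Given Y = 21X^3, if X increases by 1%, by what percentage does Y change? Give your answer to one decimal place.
3.0%

For Y = 21X^3:
If X → X(1 + 0.01)
Then Y → Y · (1 + 0.01)^3
     ≈ Y · 1.0303

Percentage change = ((1 + 0.01)^3 − 1) × 100% ≈ 3.0%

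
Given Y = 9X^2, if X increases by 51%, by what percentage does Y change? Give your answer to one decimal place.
128.0%

For Y = 9X^2:
If X → X(1 + 0.51)
Then Y → Y · (1 + 0.51)^2
     = Y · 2.2801

Percentage change = ((1 + 0.51)^2 − 1) × 100% ≈ 128.0%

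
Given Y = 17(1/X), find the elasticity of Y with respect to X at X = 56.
Elasticity = -1

Elasticity = (dY/dX) · (X/Y)

dY/dX = -17/X²
At X = 56: dY/dX = -17/3136, Y = 17/56

Elasticity = (-17/3136) · (56 / (17/56)) = -1

Interpretation: for a small percentage change in X, the percentage change in Y is approximately -1.00 times as large.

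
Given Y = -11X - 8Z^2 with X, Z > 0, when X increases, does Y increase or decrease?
Y decreases

Taking the partial derivative:
∂Y/∂X = -11

∂Y/∂X = -11 < 0 (assuming positive values)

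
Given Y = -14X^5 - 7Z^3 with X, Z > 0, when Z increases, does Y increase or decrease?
Y decreases

Taking the partial derivative:
∂Y/∂Z = -21Z^2

∂Y/∂Z = -21Z^2 < 0 (assuming positive values)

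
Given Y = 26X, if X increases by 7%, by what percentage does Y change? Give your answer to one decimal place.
7.0%

For Y = 26X:
If X → X(1 + 0.07)
Then Y → Y · (1 + 0.07)^1
     = Y · 1.0700

Percentage change = ((1 + 0.07)^1 − 1) × 100% = 7.0%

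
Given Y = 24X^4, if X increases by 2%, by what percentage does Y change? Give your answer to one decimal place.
8.2%

For Y = 24X^4:
If X → X(1 + 0.02)
Then Y → Y · (1 + 0.02)^4
     ≈ Y · 1.0824

Percentage change = ((1 + 0.02)^4 − 1) × 100% ≈ 8.2%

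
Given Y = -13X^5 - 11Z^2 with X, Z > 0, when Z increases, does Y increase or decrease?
Y decreases

Taking the partial derivative:
∂Y/∂Z = -22Z

∂Y/∂Z = -22Z < 0 (assuming positive values)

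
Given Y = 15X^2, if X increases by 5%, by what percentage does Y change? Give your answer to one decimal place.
10.3%

For Y = 15X^2:
If X → X(1 + 0.05)
Then Y → Y · (1 + 0.05)^2
     = Y · 1.1025

Percentage change = ((1 + 0.05)^2 − 1) × 100% ≈ 10.3%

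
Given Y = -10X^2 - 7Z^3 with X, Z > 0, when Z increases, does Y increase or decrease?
Y decreases

Taking the partial derivative:
∂Y/∂Z = -21Z^2

∂Y/∂Z = -21Z^2 < 0 (assuming positive values)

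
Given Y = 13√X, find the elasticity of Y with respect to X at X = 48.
Elasticity = 1/2

Elasticity = (dY/dX) · (X/Y)

dY/dX = 13/(2·√X)
At X = 48: dY/dX = 13·√3/24, Y = 52·√3

Elasticity = (13·√3/24) · (48 / (52·√3)) = 1/2

Interpretation: for a small percentage change in X, the percentage change in Y is approximately 0.50 times as large.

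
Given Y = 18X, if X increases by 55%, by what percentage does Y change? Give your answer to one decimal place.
55.0%

For Y = 18X:
If X → X(1 + 0.55)
Then Y → Y · (1 + 0.55)^1
     = Y · 1.5500

Percentage change = ((1 + 0.55)^1 − 1) × 100% = 55.0%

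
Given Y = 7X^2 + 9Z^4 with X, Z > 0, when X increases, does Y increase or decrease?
Y increases

Taking the partial derivative:
∂Y/∂X = 14X

∂Y/∂X = 14X > 0 (assuming positive values)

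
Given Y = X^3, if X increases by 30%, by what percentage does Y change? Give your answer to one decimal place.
119.7%

For Y = X^3:
If X → X(1 + 0.3)
Then Y → Y · (1 + 0.3)^3
     = Y · 2.1970

Percentage change = ((1 + 0.3)^3 − 1) × 100% = 119.7%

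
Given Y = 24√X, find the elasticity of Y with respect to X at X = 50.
Elasticity = 1/2

Elasticity = (dY/dX) · (X/Y)

dY/dX = 12/√X
At X = 50: dY/dX = 6·√2/5, Y = 120·√2

Elasticity = (6·√2/5) · (50 / (120·√2)) = 1/2

Interpretation: for a small percentage change in X, the percentage change in Y is approximately 0.50 times as large.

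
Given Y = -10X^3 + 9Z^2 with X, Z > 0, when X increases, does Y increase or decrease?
Y decreases

Taking the partial derivative:
∂Y/∂X = -30X^2

∂Y/∂X = -30X^2 < 0 (assuming positive values)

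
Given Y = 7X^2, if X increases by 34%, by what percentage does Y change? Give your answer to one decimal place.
79.6%

For Y = 7X^2:
If X → X(1 + 0.34)
Then Y → Y · (1 + 0.34)^2
     = Y · 1.7956

Percentage change = ((1 + 0.34)^2 − 1) × 100% ≈ 79.6%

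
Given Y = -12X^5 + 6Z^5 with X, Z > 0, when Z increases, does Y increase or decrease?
Y increases

Taking the partial derivative:
∂Y/∂Z = 30Z^4

∂Y/∂Z = 30Z^4 > 0 (assuming positive values)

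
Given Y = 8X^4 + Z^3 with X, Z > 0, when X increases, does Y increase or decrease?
Y increases

Taking the partial derivative:
∂Y/∂X = 32X^3

∂Y/∂X = 32X^3 > 0 (assuming positive values)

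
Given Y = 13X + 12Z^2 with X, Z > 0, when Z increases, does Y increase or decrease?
Y increases

Taking the partial derivative:
∂Y/∂Z = 24Z

∂Y/∂Z = 24Z > 0 (assuming positive values)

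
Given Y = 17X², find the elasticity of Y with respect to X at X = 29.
Elasticity = 2

Elasticity = (dY/dX) · (X/Y)

dY/dX = 34·X
At X = 29: dY/dX = 986, Y = 14297

Elasticity = 986 · (29 / 14297) = 2

Interpretation: for a small percentage change in X, the percentage change in Y is approximately 2.00 times as large.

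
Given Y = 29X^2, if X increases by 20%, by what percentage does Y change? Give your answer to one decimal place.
44.0%

For Y = 29X^2:
If X → X(1 + 0.2)
Then Y → Y · (1 + 0.2)^2
     = Y · 1.4400

Percentage change = ((1 + 0.2)^2 − 1) × 100% = 44.0%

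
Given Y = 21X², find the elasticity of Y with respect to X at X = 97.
Elasticity = 2

Elasticity = (dY/dX) · (X/Y)

dY/dX = 42·X
At X = 97: dY/dX = 4074, Y = 197589

Elasticity = 4074 · (97 / 197589) = 2

Interpretation: for a small percentage change in X, the percentage change in Y is approximately 2.00 times as large.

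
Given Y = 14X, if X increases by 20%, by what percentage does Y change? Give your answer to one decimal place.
20.0%

For Y = 14X:
If X → X(1 + 0.2)
Then Y → Y · (1 + 0.2)^1
     = Y · 1.2000

Percentage change = ((1 + 0.2)^1 − 1) × 100% = 20.0%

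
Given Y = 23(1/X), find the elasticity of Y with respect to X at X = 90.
Elasticity = -1

Elasticity = (dY/dX) · (X/Y)

dY/dX = -23/X²
At X = 90: dY/dX = -23/8100, Y = 23/90

Elasticity = (-23/8100) · (90 / (23/90)) = -1

Interpretation: for a small percentage change in X, the percentage change in Y is approximately -1.00 times as large.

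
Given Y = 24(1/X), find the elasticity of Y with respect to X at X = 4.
Elasticity = -1

Elasticity = (dY/dX) · (X/Y)

dY/dX = -24/X²
At X = 4: dY/dX = -3/2, Y = 6

Elasticity = (-3/2) · (4 / 6) = -1

Interpretation: for a small percentage change in X, the percentage change in Y is approximately -1.00 times as large.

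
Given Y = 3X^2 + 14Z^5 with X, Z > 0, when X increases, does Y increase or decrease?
Y increases

Taking the partial derivative:
∂Y/∂X = 6X

∂Y/∂X = 6X > 0 (assuming positive values)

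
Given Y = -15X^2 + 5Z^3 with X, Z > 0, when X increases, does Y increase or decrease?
Y decreases

Taking the partial derivative:
∂Y/∂X = -30X

∂Y/∂X = -30X < 0 (assuming positive values)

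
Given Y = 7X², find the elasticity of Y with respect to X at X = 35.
Elasticity = 2

Elasticity = (dY/dX) · (X/Y)

dY/dX = 14·X
At X = 35: dY/dX = 490, Y = 8575

Elasticity = 490 · (35 / 8575) = 2

Interpretation: for a small percentage change in X, the percentage change in Y is approximately 2.00 times as large.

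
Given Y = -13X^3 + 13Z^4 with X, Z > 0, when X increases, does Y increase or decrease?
Y decreases

Taking the partial derivative:
∂Y/∂X = -39X^2

∂Y/∂X = -39X^2 < 0 (assuming positive values)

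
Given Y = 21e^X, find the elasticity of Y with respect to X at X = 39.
Elasticity = 39

Elasticity = (dY/dX) · (X/Y)

dY/dX = 21·e^X
At X = 39: dY/dX = 21·e^39, Y = 21·e^39

Elasticity = (21·e^39) · (39 / (21·e^39)) = 39

Interpretation: for a small percentage change in X, the percentage change in Y is approximately 39.00 times as large.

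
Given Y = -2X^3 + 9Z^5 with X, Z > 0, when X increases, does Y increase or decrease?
Y decreases

Taking the partial derivative:
∂Y/∂X = -6X^2

∂Y/∂X = -6X^2 < 0 (assuming positive values)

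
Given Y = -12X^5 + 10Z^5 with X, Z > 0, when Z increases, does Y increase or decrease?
Y increases

Taking the partial derivative:
∂Y/∂Z = 50Z^4

∂Y/∂Z = 50Z^4 > 0 (assuming positive values)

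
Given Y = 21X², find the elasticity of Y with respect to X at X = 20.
Elasticity = 2

Elasticity = (dY/dX) · (X/Y)

dY/dX = 42·X
At X = 20: dY/dX = 840, Y = 8400

Elasticity = 840 · (20 / 8400) = 2

Interpretation: for a small percentage change in X, the percentage change in Y is approximately 2.00 times as large.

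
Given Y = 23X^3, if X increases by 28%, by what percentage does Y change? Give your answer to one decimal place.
109.7%

For Y = 23X^3:
If X → X(1 + 0.28)
Then Y → Y · (1 + 0.28)^3
     ≈ Y · 2.0972

Percentage change = ((1 + 0.28)^3 − 1) × 100% ≈ 109.7%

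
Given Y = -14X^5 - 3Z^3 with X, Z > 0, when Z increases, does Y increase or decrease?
Y decreases

Taking the partial derivative:
∂Y/∂Z = -9Z^2

∂Y/∂Z = -9Z^2 < 0 (assuming positive values)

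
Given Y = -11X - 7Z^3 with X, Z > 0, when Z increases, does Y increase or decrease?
Y decreases

Taking the partial derivative:
∂Y/∂Z = -21Z^2

∂Y/∂Z = -21Z^2 < 0 (assuming positive values)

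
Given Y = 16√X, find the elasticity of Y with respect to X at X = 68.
Elasticity = 1/2

Elasticity = (dY/dX) · (X/Y)

dY/dX = 8/√X
At X = 68: dY/dX = 4·√17/17, Y = 32·√17

Elasticity = (4·√17/17) · (68 / (32·√17)) = 1/2

Interpretation: for a small percentage change in X, the percentage change in Y is approximately 0.50 times as large.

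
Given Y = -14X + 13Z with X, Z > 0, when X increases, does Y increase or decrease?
Y decreases

Taking the partial derivative:
∂Y/∂X = -14

∂Y/∂X = -14 < 0 (assuming positive values)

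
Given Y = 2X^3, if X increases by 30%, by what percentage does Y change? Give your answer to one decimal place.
119.7%

For Y = 2X^3:
If X → X(1 + 0.3)
Then Y → Y · (1 + 0.3)^3
     = Y · 2.1970

Percentage change = ((1 + 0.3)^3 − 1) × 100% = 119.7%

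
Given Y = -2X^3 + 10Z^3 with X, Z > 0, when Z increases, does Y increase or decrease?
Y increases

Taking the partial derivative:
∂Y/∂Z = 30Z^2

∂Y/∂Z = 30Z^2 > 0 (assuming positive values)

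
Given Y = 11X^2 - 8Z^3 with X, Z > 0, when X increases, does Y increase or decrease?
Y increases

Taking the partial derivative:
∂Y/∂X = 22X

∂Y/∂X = 22X > 0 (assuming positive values)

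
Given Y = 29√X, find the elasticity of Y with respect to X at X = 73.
Elasticity = 1/2

Elasticity = (dY/dX) · (X/Y)

dY/dX = 29/(2·√X)
At X = 73: dY/dX = 29·√73/146, Y = 29·√73

Elasticity = (29·√73/146) · (73 / (29·√73)) = 1/2

Interpretation: for a small percentage change in X, the percentage change in Y is approximately 0.50 times as large.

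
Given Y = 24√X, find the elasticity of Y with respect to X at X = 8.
Elasticity = 1/2

Elasticity = (dY/dX) · (X/Y)

dY/dX = 12/√X
At X = 8: dY/dX = 3·√2, Y = 48·√2

Elasticity = (3·√2) · (8 / (48·√2)) = 1/2

Interpretation: for a small percentage change in X, the percentage change in Y is approximately 0.50 times as large.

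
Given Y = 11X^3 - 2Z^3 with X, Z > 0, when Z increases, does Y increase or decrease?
Y decreases

Taking the partial derivative:
∂Y/∂Z = -6Z^2

∂Y/∂Z = -6Z^2 < 0 (assuming positive values)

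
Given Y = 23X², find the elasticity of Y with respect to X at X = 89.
Elasticity = 2

Elasticity = (dY/dX) · (X/Y)

dY/dX = 46·X
At X = 89: dY/dX = 4094, Y = 182183

Elasticity = 4094 · (89 / 182183) = 2

Interpretation: for a small percentage change in X, the percentage change in Y is approximately 2.00 times as large.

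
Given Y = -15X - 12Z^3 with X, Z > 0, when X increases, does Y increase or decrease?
Y decreases

Taking the partial derivative:
∂Y/∂X = -15

∂Y/∂X = -15 < 0 (assuming positive values)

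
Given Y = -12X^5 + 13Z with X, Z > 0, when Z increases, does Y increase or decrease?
Y increases

Taking the partial derivative:
∂Y/∂Z = 13

∂Y/∂Z = 13 > 0 (assuming positive values)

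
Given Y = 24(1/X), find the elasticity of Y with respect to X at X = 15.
Elasticity = -1

Elasticity = (dY/dX) · (X/Y)

dY/dX = -24/X²
At X = 15: dY/dX = -8/75, Y = 8/5

Elasticity = (-8/75) · (15 / (8/5)) = -1

Interpretation: for a small percentage change in X, the percentage change in Y is approximately -1.00 times as large.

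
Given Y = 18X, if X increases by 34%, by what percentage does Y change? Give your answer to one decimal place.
34.0%

For Y = 18X:
If X → X(1 + 0.34)
Then Y → Y · (1 + 0.34)^1
     = Y · 1.3400

Percentage change = ((1 + 0.34)^1 − 1) × 100% = 34.0%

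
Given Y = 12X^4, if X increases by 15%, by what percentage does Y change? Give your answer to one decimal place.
74.9%

For Y = 12X^4:
If X → X(1 + 0.15)
Then Y → Y · (1 + 0.15)^4
     ≈ Y · 1.7490

Percentage change = ((1 + 0.15)^4 − 1) × 100% ≈ 74.9%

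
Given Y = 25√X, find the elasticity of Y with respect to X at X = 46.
Elasticity = 1/2

Elasticity = (dY/dX) · (X/Y)

dY/dX = 25/(2·√X)
At X = 46: dY/dX = 25·√46/92, Y = 25·√46

Elasticity = (25·√46/92) · (46 / (25·√46)) = 1/2

Interpretation: for a small percentage change in X, the percentage change in Y is approximately 0.50 times as large.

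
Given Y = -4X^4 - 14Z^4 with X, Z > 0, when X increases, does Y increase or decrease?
Y decreases

Taking the partial derivative:
∂Y/∂X = -16X^3

∂Y/∂X = -16X^3 < 0 (assuming positive values)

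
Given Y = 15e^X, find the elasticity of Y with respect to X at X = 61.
Elasticity = 61

Elasticity = (dY/dX) · (X/Y)

dY/dX = 15·e^X
At X = 61: dY/dX = 15·e^61, Y = 15·e^61

Elasticity = (15·e^61) · (61 / (15·e^61)) = 61

Interpretation: for a small percentage change in X, the percentage change in Y is approximately 61.00 times as large.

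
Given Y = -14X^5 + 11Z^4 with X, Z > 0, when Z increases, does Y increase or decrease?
Y increases

Taking the partial derivative:
∂Y/∂Z = 44Z^3

∂Y/∂Z = 44Z^3 > 0 (assuming positive values)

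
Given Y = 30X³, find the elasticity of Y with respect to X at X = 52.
Elasticity = 3

Elasticity = (dY/dX) · (X/Y)

dY/dX = 90·X²
At X = 52: dY/dX = 243360, Y = 4218240

Elasticity = 243360 · (52 / 4218240) = 3

Interpretation: for a small percentage change in X, the percentage change in Y is approximately 3.00 times as large.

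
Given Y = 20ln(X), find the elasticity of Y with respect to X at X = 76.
Elasticity = 1/ln(76) ≈ 0.2309

Elasticity = (dY/dX) · (X/Y)

dY/dX = 20/X
At X = 76: dY/dX = 5/19, Y = 20·ln(76)

Elasticity = (5/19) · (76 / (20·ln(76))) = 1/ln(76) ≈ 0.2309

Interpretation: for a small percentage change in X, the percentage change in Y is approximately 0.23 times as large.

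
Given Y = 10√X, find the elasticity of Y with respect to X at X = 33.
Elasticity = 1/2

Elasticity = (dY/dX) · (X/Y)

dY/dX = 5/√X
At X = 33: dY/dX = 5·√33/33, Y = 10·√33

Elasticity = (5·√33/33) · (33 / (10·√33)) = 1/2

Interpretation: for a small percentage change in X, the percentage change in Y is approximately 0.50 times as large.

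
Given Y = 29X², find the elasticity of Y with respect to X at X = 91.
Elasticity = 2

Elasticity = (dY/dX) · (X/Y)

dY/dX = 58·X
At X = 91: dY/dX = 5278, Y = 240149

Elasticity = 5278 · (91 / 240149) = 2

Interpretation: for a small percentage change in X, the percentage change in Y is approximately 2.00 times as large.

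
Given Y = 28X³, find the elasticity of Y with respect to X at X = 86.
Elasticity = 3

Elasticity = (dY/dX) · (X/Y)

dY/dX = 84·X²
At X = 86: dY/dX = 621264, Y = 17809568

Elasticity = 621264 · (86 / 17809568) = 3

Interpretation: for a small percentage change in X, the percentage change in Y is approximately 3.00 times as large.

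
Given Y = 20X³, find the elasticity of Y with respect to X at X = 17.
Elasticity = 3

Elasticity = (dY/dX) · (X/Y)

dY/dX = 60·X²
At X = 17: dY/dX = 17340, Y = 98260

Elasticity = 17340 · (17 / 98260) = 3

Interpretation: for a small percentage change in X, the percentage change in Y is approximately 3.00 times as large.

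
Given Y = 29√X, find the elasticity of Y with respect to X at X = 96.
Elasticity = 1/2

Elasticity = (dY/dX) · (X/Y)

dY/dX = 29/(2·√X)
At X = 96: dY/dX = 29·√6/48, Y = 116·√6

Elasticity = (29·√6/48) · (96 / (116·√6)) = 1/2

Interpretation: for a small percentage change in X, the percentage change in Y is approximately 0.50 times as large.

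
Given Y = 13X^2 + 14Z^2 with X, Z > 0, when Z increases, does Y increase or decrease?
Y increases

Taking the partial derivative:
∂Y/∂Z = 28Z

∂Y/∂Z = 28Z > 0 (assuming positive values)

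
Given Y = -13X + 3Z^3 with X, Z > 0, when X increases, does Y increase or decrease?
Y decreases

Taking the partial derivative:
∂Y/∂X = -13

∂Y/∂X = -13 < 0 (assuming positive values)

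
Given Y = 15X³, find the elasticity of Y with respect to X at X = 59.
Elasticity = 3

Elasticity = (dY/dX) · (X/Y)

dY/dX = 45·X²
At X = 59: dY/dX = 156645, Y = 3080685

Elasticity = 156645 · (59 / 3080685) = 3

Interpretation: for a small percentage change in X, the percentage change in Y is approximately 3.00 times as large.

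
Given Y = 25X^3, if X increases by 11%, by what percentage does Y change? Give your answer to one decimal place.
36.8%

For Y = 25X^3:
If X → X(1 + 0.11)
Then Y → Y · (1 + 0.11)^3
     ≈ Y · 1.3676

Percentage change = ((1 + 0.11)^3 − 1) × 100% ≈ 36.8%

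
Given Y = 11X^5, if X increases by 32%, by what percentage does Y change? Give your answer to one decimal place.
300.7%

For Y = 11X^5:
If X → X(1 + 0.32)
Then Y → Y · (1 + 0.32)^5
     ≈ Y · 4.0075

Percentage change = ((1 + 0.32)^5 − 1) × 100% ≈ 300.7%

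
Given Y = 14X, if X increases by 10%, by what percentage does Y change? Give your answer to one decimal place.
10.0%

For Y = 14X:
If X → X(1 + 0.1)
Then Y → Y · (1 + 0.1)^1
     = Y · 1.1000

Percentage change = ((1 + 0.1)^1 − 1) × 100% = 10.0%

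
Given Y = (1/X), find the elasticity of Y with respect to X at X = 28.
Elasticity = -1

Elasticity = (dY/dX) · (X/Y)

dY/dX = -1/X²
At X = 28: dY/dX = -1/784, Y = 1/28

Elasticity = (-1/784) · (28 / (1/28)) = -1

Interpretation: for a small percentage change in X, the percentage change in Y is approximately -1.00 times as large.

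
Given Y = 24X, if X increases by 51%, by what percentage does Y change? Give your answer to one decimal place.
51.0%

For Y = 24X:
If X → X(1 + 0.51)
Then Y → Y · (1 + 0.51)^1
     = Y · 1.5100

Percentage change = ((1 + 0.51)^1 − 1) × 100% = 51.0%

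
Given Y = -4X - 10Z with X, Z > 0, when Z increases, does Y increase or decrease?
Y decreases

Taking the partial derivative:
∂Y/∂Z = -10

∂Y/∂Z = -10 < 0 (assuming positive values)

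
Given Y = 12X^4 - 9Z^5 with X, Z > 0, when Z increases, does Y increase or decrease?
Y decreases

Taking the partial derivative:
∂Y/∂Z = -45Z^4

∂Y/∂Z = -45Z^4 < 0 (assuming positive values)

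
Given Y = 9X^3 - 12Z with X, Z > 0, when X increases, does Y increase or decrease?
Y increases

Taking the partial derivative:
∂Y/∂X = 27X^2

∂Y/∂X = 27X^2 > 0 (assuming positive values)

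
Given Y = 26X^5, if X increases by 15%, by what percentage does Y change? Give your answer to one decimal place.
101.1%

For Y = 26X^5:
If X → X(1 + 0.15)
Then Y → Y · (1 + 0.15)^5
     ≈ Y · 2.0114

Percentage change = ((1 + 0.15)^5 − 1) × 100% ≈ 101.1%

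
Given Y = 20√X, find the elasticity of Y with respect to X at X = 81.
Elasticity = 1/2

Elasticity = (dY/dX) · (X/Y)

dY/dX = 10/√X
At X = 81: dY/dX = 10/9, Y = 180

Elasticity = (10/9) · (81 / 180) = 1/2

Interpretation: for a small percentage change in X, the percentage change in Y is approximately 0.50 times as large.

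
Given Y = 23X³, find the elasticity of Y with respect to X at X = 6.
Elasticity = 3

Elasticity = (dY/dX) · (X/Y)

dY/dX = 69·X²
At X = 6: dY/dX = 2484, Y = 4968

Elasticity = 2484 · (6 / 4968) = 3

Interpretation: for a small percentage change in X, the percentage change in Y is approximately 3.00 times as large.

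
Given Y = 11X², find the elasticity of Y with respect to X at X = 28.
Elasticity = 2

Elasticity = (dY/dX) · (X/Y)

dY/dX = 22·X
At X = 28: dY/dX = 616, Y = 8624

Elasticity = 616 · (28 / 8624) = 2

Interpretation: for a small percentage change in X, the percentage change in Y is approximately 2.00 times as large.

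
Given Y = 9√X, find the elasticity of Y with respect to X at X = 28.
Elasticity = 1/2

Elasticity = (dY/dX) · (X/Y)

dY/dX = 9/(2·√X)
At X = 28: dY/dX = 9·√7/28, Y = 18·√7

Elasticity = (9·√7/28) · (28 / (18·√7)) = 1/2

Interpretation: for a small percentage change in X, the percentage change in Y is approximately 0.50 times as large.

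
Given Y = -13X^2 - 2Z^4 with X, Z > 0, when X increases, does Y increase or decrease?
Y decreases

Taking the partial derivative:
∂Y/∂X = -26X

∂Y/∂X = -26X < 0 (assuming positive values)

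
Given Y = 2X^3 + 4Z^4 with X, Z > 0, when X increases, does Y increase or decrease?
Y increases

Taking the partial derivative:
∂Y/∂X = 6X^2

∂Y/∂X = 6X^2 > 0 (assuming positive values)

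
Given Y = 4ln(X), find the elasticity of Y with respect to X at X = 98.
Elasticity = 1/ln(98) ≈ 0.2181

Elasticity = (dY/dX) · (X/Y)

dY/dX = 4/X
At X = 98: dY/dX = 2/49, Y = 4·ln(98)

Elasticity = (2/49) · (98 / (4·ln(98))) = 1/ln(98) ≈ 0.2181

Interpretation: for a small percentage change in X, the percentage change in Y is approximately 0.22 times as large.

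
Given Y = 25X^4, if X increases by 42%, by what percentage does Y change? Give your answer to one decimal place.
306.6%

For Y = 25X^4:
If X → X(1 + 0.42)
Then Y → Y · (1 + 0.42)^4
     ≈ Y · 4.0659

Percentage change = ((1 + 0.42)^4 − 1) × 100% ≈ 306.6%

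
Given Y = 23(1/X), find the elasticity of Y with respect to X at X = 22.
Elasticity = -1

Elasticity = (dY/dX) · (X/Y)

dY/dX = -23/X²
At X = 22: dY/dX = -23/484, Y = 23/22

Elasticity = (-23/484) · (22 / (23/22)) = -1

Interpretation: for a small percentage change in X, the percentage change in Y is approximately -1.00 times as large.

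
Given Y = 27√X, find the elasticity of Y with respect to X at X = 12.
Elasticity = 1/2

Elasticity = (dY/dX) · (X/Y)

dY/dX = 27/(2·√X)
At X = 12: dY/dX = 9·√3/4, Y = 54·√3

Elasticity = (9·√3/4) · (12 / (54·√3)) = 1/2

Interpretation: for a small percentage change in X, the percentage change in Y is approximately 0.50 times as large.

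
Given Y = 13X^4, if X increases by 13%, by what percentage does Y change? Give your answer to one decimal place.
63.0%

For Y = 13X^4:
If X → X(1 + 0.13)
Then Y → Y · (1 + 0.13)^4
     ≈ Y · 1.6305

Percentage change = ((1 + 0.13)^4 − 1) × 100% ≈ 63.0%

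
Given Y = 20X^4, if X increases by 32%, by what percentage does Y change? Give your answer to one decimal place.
203.6%

For Y = 20X^4:
If X → X(1 + 0.32)
Then Y → Y · (1 + 0.32)^4
     ≈ Y · 3.0360

Percentage change = ((1 + 0.32)^4 − 1) × 100% ≈ 203.6%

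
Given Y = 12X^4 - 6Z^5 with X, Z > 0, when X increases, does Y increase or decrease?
Y increases

Taking the partial derivative:
∂Y/∂X = 48X^3

∂Y/∂X = 48X^3 > 0 (assuming positive values)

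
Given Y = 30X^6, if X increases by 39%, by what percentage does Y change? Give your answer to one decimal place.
621.3%

For Y = 30X^6:
If X → X(1 + 0.39)
Then Y → Y · (1 + 0.39)^6
     ≈ Y · 7.2125

Percentage change = ((1 + 0.39)^6 − 1) × 100% ≈ 621.3%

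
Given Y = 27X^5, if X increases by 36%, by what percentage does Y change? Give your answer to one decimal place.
365.3%

For Y = 27X^5:
If X → X(1 + 0.36)
Then Y → Y · (1 + 0.36)^5
     ≈ Y · 4.6526

Percentage change = ((1 + 0.36)^5 − 1) × 100% ≈ 365.3%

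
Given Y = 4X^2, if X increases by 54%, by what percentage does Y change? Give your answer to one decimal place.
137.2%

For Y = 4X^2:
If X → X(1 + 0.54)
Then Y → Y · (1 + 0.54)^2
     = Y · 2.3716

Percentage change = ((1 + 0.54)^2 − 1) × 100% ≈ 137.2%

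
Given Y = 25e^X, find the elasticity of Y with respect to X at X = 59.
Elasticity = 59

Elasticity = (dY/dX) · (X/Y)

dY/dX = 25·e^X
At X = 59: dY/dX = 25·e^59, Y = 25·e^59

Elasticity = (25·e^59) · (59 / (25·e^59)) = 59

Interpretation: for a small percentage change in X, the percentage change in Y is approximately 59.00 times as large.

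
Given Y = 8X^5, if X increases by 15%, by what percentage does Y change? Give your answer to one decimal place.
101.1%

For Y = 8X^5:
If X → X(1 + 0.15)
Then Y → Y · (1 + 0.15)^5
     ≈ Y · 2.0114

Percentage change = ((1 + 0.15)^5 − 1) × 100% ≈ 101.1%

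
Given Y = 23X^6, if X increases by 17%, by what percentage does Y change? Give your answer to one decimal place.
156.5%

For Y = 23X^6:
If X → X(1 + 0.17)
Then Y → Y · (1 + 0.17)^6
     ≈ Y · 2.5652

Percentage change = ((1 + 0.17)^6 − 1) × 100% ≈ 156.5%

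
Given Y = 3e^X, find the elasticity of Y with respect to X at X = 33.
Elasticity = 33

Elasticity = (dY/dX) · (X/Y)

dY/dX = 3·e^X
At X = 33: dY/dX = 3·e^33, Y = 3·e^33

Elasticity = (3·e^33) · (33 / (3·e^33)) = 33

Interpretation: for a small percentage change in X, the percentage change in Y is approximately 33.00 times as large.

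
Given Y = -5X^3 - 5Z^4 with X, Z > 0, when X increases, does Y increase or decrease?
Y decreases

Taking the partial derivative:
∂Y/∂X = -15X^2

∂Y/∂X = -15X^2 < 0 (assuming positive values)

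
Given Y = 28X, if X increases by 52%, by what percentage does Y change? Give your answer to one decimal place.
52.0%

For Y = 28X:
If X → X(1 + 0.52)
Then Y → Y · (1 + 0.52)^1
     = Y · 1.5200

Percentage change = ((1 + 0.52)^1 − 1) × 100% = 52.0%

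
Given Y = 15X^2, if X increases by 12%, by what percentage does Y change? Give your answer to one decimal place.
25.4%

For Y = 15X^2:
If X → X(1 + 0.12)
Then Y → Y · (1 + 0.12)^2
     = Y · 1.2544

Percentage change = ((1 + 0.12)^2 − 1) × 100% ≈ 25.4%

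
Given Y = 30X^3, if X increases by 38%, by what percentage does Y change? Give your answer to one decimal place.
162.8%

For Y = 30X^3:
If X → X(1 + 0.38)
Then Y → Y · (1 + 0.38)^3
     ≈ Y · 2.6281

Percentage change = ((1 + 0.38)^3 − 1) × 100% ≈ 162.8%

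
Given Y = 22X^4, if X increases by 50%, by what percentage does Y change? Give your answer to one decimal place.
406.3%

For Y = 22X^4:
If X → X(1 + 0.5)
Then Y → Y · (1 + 0.5)^4
     = Y · 5.0625

Percentage change = ((1 + 0.5)^4 − 1) × 100% ≈ 406.3%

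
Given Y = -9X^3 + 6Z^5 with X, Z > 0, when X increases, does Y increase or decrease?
Y decreases

Taking the partial derivative:
∂Y/∂X = -27X^2

∂Y/∂X = -27X^2 < 0 (assuming positive values)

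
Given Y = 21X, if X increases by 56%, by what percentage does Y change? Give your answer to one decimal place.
56.0%

For Y = 21X:
If X → X(1 + 0.56)
Then Y → Y · (1 + 0.56)^1
     = Y · 1.5600

Percentage change = ((1 + 0.56)^1 − 1) × 100% = 56.0%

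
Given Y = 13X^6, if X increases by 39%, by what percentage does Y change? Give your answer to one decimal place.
621.3%

For Y = 13X^6:
If X → X(1 + 0.39)
Then Y → Y · (1 + 0.39)^6
     ≈ Y · 7.2125

Percentage change = ((1 + 0.39)^6 − 1) × 100% ≈ 621.3%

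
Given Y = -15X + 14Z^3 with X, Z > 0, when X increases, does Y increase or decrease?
Y decreases

Taking the partial derivative:
∂Y/∂X = -15

∂Y/∂X = -15 < 0 (assuming positive values)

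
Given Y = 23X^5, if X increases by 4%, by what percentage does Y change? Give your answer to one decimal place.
21.7%

For Y = 23X^5:
If X → X(1 + 0.04)
Then Y → Y · (1 + 0.04)^5
     ≈ Y · 1.2167

Percentage change = ((1 + 0.04)^5 − 1) × 100% ≈ 21.7%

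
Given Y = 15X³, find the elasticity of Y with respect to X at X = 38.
Elasticity = 3

Elasticity = (dY/dX) · (X/Y)

dY/dX = 45·X²
At X = 38: dY/dX = 64980, Y = 823080

Elasticity = 64980 · (38 / 823080) = 3

Interpretation: for a small percentage change in X, the percentage change in Y is approximately 3.00 times as large.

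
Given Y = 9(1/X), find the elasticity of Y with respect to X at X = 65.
Elasticity = -1

Elasticity = (dY/dX) · (X/Y)

dY/dX = -9/X²
At X = 65: dY/dX = -9/4225, Y = 9/65

Elasticity = (-9/4225) · (65 / (9/65)) = -1

Interpretation: for a small percentage change in X, the percentage change in Y is approximately -1.00 times as large.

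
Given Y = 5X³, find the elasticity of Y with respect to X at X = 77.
Elasticity = 3

Elasticity = (dY/dX) · (X/Y)

dY/dX = 15·X²
At X = 77: dY/dX = 88935, Y = 2282665

Elasticity = 88935 · (77 / 2282665) = 3

Interpretation: for a small percentage change in X, the percentage change in Y is approximately 3.00 times as large.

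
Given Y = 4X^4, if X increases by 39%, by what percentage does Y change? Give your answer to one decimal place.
273.3%

For Y = 4X^4:
If X → X(1 + 0.39)
Then Y → Y · (1 + 0.39)^4
     ≈ Y · 3.7330

Percentage change = ((1 + 0.39)^4 − 1) × 100% ≈ 273.3%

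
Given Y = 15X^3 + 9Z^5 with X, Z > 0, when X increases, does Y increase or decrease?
Y increases

Taking the partial derivative:
∂Y/∂X = 45X^2

∂Y/∂X = 45X^2 > 0 (assuming positive values)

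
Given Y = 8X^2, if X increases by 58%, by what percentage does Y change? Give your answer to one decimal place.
149.6%

For Y = 8X^2:
If X → X(1 + 0.58)
Then Y → Y · (1 + 0.58)^2
     = Y · 2.4964

Percentage change = ((1 + 0.58)^2 − 1) × 100% ≈ 149.6%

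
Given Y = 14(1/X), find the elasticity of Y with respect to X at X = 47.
Elasticity = -1

Elasticity = (dY/dX) · (X/Y)

dY/dX = -14/X²
At X = 47: dY/dX = -14/2209, Y = 14/47

Elasticity = (-14/2209) · (47 / (14/47)) = -1

Interpretation: for a small percentage change in X, the percentage change in Y is approximately -1.00 times as large.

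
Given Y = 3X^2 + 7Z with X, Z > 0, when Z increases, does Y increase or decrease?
Y increases

Taking the partial derivative:
∂Y/∂Z = 7

∂Y/∂Z = 7 > 0 (assuming positive values)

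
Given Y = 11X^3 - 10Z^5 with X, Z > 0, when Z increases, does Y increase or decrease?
Y decreases

Taking the partial derivative:
∂Y/∂Z = -50Z^4

∂Y/∂Z = -50Z^4 < 0 (assuming positive values)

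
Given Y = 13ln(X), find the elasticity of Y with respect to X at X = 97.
Elasticity = 1/ln(97) ≈ 0.2186

Elasticity = (dY/dX) · (X/Y)

dY/dX = 13/X
At X = 97: dY/dX = 13/97, Y = 13·ln(97)

Elasticity = (13/97) · (97 / (13·ln(97))) = 1/ln(97) ≈ 0.2186

Interpretation: for a small percentage change in X, the percentage change in Y is approximately 0.22 times as large.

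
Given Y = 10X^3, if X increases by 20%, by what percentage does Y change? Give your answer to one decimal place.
72.8%

For Y = 10X^3:
If X → X(1 + 0.2)
Then Y → Y · (1 + 0.2)^3
     = Y · 1.7280

Percentage change = ((1 + 0.2)^3 − 1) × 100% = 72.8%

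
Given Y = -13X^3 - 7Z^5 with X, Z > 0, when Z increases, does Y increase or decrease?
Y decreases

Taking the partial derivative:
∂Y/∂Z = -35Z^4

∂Y/∂Z = -35Z^4 < 0 (assuming positive values)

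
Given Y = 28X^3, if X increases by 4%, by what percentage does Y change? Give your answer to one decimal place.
12.5%

For Y = 28X^3:
If X → X(1 + 0.04)
Then Y → Y · (1 + 0.04)^3
     ≈ Y · 1.1249

Percentage change = ((1 + 0.04)^3 − 1) × 100% ≈ 12.5%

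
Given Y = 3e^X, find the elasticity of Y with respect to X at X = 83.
Elasticity = 83

Elasticity = (dY/dX) · (X/Y)

dY/dX = 3·e^X
At X = 83: dY/dX = 3·e^83, Y = 3·e^83

Elasticity = (3·e^83) · (83 / (3·e^83)) = 83

Interpretation: for a small percentage change in X, the percentage change in Y is approximately 83.00 times as large.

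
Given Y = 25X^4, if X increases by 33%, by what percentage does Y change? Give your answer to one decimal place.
212.9%

For Y = 25X^4:
If X → X(1 + 0.33)
Then Y → Y · (1 + 0.33)^4
     ≈ Y · 3.1290

Percentage change = ((1 + 0.33)^4 − 1) × 100% ≈ 212.9%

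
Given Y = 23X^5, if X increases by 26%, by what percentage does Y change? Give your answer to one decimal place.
217.6%

For Y = 23X^5:
If X → X(1 + 0.26)
Then Y → Y · (1 + 0.26)^5
     ≈ Y · 3.1758

Percentage change = ((1 + 0.26)^5 − 1) × 100% ≈ 217.6%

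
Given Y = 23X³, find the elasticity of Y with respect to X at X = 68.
Elasticity = 3

Elasticity = (dY/dX) · (X/Y)

dY/dX = 69·X²
At X = 68: dY/dX = 319056, Y = 7231936

Elasticity = 319056 · (68 / 7231936) = 3

Interpretation: for a small percentage change in X, the percentage change in Y is approximately 3.00 times as large.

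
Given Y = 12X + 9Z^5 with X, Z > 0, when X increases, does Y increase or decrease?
Y increases

Taking the partial derivative:
∂Y/∂X = 12

∂Y/∂X = 12 > 0 (assuming positive values)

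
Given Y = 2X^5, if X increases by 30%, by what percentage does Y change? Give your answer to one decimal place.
271.3%

For Y = 2X^5:
If X → X(1 + 0.3)
Then Y → Y · (1 + 0.3)^5
     ≈ Y · 3.7129

Percentage change = ((1 + 0.3)^5 − 1) × 100% ≈ 271.3%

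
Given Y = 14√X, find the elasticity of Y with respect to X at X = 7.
Elasticity = 1/2

Elasticity = (dY/dX) · (X/Y)

dY/dX = 7/√X
At X = 7: dY/dX = √7, Y = 14·√7

Elasticity = (√7) · (7 / (14·√7)) = 1/2

Interpretation: for a small percentage change in X, the percentage change in Y is approximately 0.50 times as large.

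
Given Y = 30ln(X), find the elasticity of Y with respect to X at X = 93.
Elasticity = 1/ln(93) ≈ 0.2206

Elasticity = (dY/dX) · (X/Y)

dY/dX = 30/X
At X = 93: dY/dX = 10/31, Y = 30·ln(93)

Elasticity = (10/31) · (93 / (30·ln(93))) = 1/ln(93) ≈ 0.2206

Interpretation: for a small percentage change in X, the percentage change in Y is approximately 0.22 times as large.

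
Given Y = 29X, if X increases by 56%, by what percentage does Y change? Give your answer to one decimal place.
56.0%

For Y = 29X:
If X → X(1 + 0.56)
Then Y → Y · (1 + 0.56)^1
     = Y · 1.5600

Percentage change = ((1 + 0.56)^1 − 1) × 100% = 56.0%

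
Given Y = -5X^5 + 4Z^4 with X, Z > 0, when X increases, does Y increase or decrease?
Y decreases

Taking the partial derivative:
∂Y/∂X = -25X^4

∂Y/∂X = -25X^4 < 0 (assuming positive values)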